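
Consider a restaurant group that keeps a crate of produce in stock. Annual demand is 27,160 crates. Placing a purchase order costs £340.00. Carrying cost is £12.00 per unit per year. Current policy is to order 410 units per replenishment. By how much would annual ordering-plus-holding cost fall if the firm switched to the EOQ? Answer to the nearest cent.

Extra cost ≈ £10,095.83 per year

EOQ = √(2DS/H) = √(2 × 27,160 × 340 / 12) ≈ 1240.59.
Cost at Q* = (D/Q*)S + (Q*/2)H = √(2DSH) ≈ £14,887.10.
Cost at Q = 410: (27,160/410)×340 + (410/2)×12 = £22,522.93 + £2,460.00 = £24,982.93.
Excess = £24,982.93 − £14,887.10 = £10,095.83.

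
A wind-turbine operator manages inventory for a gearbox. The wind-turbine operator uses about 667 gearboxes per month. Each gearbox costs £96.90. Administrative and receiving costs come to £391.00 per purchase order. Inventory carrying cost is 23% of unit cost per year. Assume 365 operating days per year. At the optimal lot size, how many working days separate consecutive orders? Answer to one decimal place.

T ≈ 24.2 days

Annual demand D = 667 × 12 = 8,004.
Holding cost H = 0.23 × £96.90 = £22.2870 per unit per year.
EOQ = √(2DS/H) = √(2 × 8,004 × 391 / 22.287) ≈ 529.95.
Cycle time = Q*/D × 365 = 529.95 / 8,004 × 365 ≈ 24.167 days.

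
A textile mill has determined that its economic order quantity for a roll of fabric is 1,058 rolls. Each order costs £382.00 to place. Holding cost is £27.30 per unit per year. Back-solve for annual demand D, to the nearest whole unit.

D ≈ 39,998 rolls per year

Invert the EOQ relation Q*² = 2DS/H.
From Q* = √(2DS/H): D = Q*²H / (2S) = 1,058² × 27.3 / (2 × 382) = 39998.216.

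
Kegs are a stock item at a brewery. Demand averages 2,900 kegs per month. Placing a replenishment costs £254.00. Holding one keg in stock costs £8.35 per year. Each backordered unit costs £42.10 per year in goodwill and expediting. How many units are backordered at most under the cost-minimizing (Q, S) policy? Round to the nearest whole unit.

Annual demand D = 2,900 × 12 = 34,800.
With planned backorders, Q* = √(2DS/H) · √((H+B)/B).
√(2DS/H) = √(2 × 34,800 × 254 / 8.35) = 1455.051.
√((H+B)/B) = √((8.35+42.1)/42.1) = 1.0947.
Q* ≈ 1592.824.
S* = Q* · H/(H+B) = 1592.824 × 8.35/50.45 ≈ 263.629.

S* ≈ 264 kegs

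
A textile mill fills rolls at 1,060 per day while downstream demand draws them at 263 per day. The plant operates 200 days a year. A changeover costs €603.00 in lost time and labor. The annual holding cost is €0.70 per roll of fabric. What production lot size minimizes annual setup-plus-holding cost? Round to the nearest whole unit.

Q* ≈ 10,978 rolls

Annual demand D = 263 × 200 = 52,600.
Production build-up factor (1 − d/p) = 1 − 263/1,060 = 0.7519.
Q* = √(2DS / (H(1 − d/p))) = √(2 × 52,600 × 603 / (0.7 × 0.7519)).
= √(63,435,600 / 0.5263) ≈ 10978.456.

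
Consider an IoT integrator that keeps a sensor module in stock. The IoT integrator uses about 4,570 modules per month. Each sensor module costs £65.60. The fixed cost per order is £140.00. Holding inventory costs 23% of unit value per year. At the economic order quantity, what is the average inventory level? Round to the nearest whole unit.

Average inventory ≈ 504 modules

Annual demand D = 4,570 × 12 = 54,840.
Holding cost H = 0.23 × £65.60 = £15.0880 per unit per year.
EOQ = √(2DS/H) = √(2 × 54,840 × 140 / 15.088) ≈ 1008.82.
Average inventory = Q*/2 ≈ 1008.82 / 2 = 504.408.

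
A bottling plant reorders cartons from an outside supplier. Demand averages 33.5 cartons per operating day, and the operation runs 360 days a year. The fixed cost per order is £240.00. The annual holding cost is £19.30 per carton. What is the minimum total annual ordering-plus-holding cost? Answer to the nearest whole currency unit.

Annual demand D = 33.5 × 360 = 12,060.
Q* = √(2DS/H) = √(2 × 12,060 × 240 / 19.3) ≈ 547.67.
At Q*, ordering cost (D/Q*)S equals holding cost (Q*/2)H, each = √(DSH/2).
Minimum total = √(2DSH) = √(2 × 12,060 × 240 × 19.3) ≈ 10569.950.

TC* ≈ £10,570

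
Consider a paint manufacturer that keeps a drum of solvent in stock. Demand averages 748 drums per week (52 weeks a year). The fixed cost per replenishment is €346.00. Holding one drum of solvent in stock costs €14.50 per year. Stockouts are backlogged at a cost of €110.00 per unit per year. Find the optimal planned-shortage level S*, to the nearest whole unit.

Annual demand D = 748 × 52 = 38,896.
With planned backorders, Q* = √(2DS/H) · √((H+B)/B).
√(2DS/H) = √(2 × 38,896 × 346 / 14.5) = 1362.453.
√((H+B)/B) = √((14.5+110)/110) = 1.0639.
Q* ≈ 1449.472.
S* = Q* · H/(H+B) = 1449.472 × 14.5/124.5 ≈ 168.814.

S* ≈ 169 drums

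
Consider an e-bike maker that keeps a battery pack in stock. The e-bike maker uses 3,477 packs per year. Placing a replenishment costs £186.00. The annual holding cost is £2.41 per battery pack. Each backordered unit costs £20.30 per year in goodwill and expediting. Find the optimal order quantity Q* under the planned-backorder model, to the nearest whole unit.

Q* ≈ 775 packs

With planned backorders, Q* = √(2DS/H) · √((H+B)/B).
√(2DS/H) = √(2 × 3,477 × 186 / 2.41) = 732.597.
√((H+B)/B) = √((2.41+20.3)/20.3) = 1.0577.
Q* ≈ 774.865.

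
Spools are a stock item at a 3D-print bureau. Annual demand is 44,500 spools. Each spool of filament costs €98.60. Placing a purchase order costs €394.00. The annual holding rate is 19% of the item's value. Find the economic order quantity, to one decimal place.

Q* ≈ 1,368.1 spools

Holding cost H = 0.19 × €98.60 = €18.7340 per unit per year.
EOQ = √(2DS / H) = √(2 × 44,500 × 394 / 18.734).
= √(35,066,000 / 18.734) = √1,871,783.9223 ≈ 1368.132.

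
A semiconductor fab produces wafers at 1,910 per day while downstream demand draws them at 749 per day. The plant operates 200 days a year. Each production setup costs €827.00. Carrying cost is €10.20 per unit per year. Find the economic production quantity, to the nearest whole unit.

Q* ≈ 6,322 wafers

Annual demand D = 749 × 200 = 149,800.
Production build-up factor (1 − d/p) = 1 − 749/1,910 = 0.6079.
Q* = √(2DS / (H(1 − d/p))) = √(2 × 149,800 × 827 / (10.2 × 0.6079)).
= √(247,769,200 / 6.2001) ≈ 6321.558.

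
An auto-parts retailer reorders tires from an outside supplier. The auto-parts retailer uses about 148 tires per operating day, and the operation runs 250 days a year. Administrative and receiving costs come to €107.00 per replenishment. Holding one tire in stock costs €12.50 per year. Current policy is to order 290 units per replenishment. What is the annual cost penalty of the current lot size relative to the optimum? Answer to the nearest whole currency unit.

Annual demand D = 148 × 250 = 37,000.
EOQ = √(2DS/H) = √(2 × 37,000 × 107 / 12.5) ≈ 795.89.
Cost at Q* = (D/Q*)S + (Q*/2)H = √(2DSH) ≈ €9,948.62.
Cost at Q = 290: (37,000/290)×107 + (290/2)×12.5 = €13,651.72 + €1,812.50 = €15,464.22.
Excess = €15,464.22 − €9,948.62 = €5,515.61.

Extra cost ≈ €5,516 per year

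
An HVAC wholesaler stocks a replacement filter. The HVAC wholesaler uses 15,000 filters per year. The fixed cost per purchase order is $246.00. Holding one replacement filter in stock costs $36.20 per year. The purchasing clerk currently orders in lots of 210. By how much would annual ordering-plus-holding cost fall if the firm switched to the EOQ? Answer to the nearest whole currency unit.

EOQ = √(2DS/H) = √(2 × 15,000 × 246 / 36.2) ≈ 451.52.
Cost at Q* = (D/Q*)S + (Q*/2)H = √(2DSH) ≈ $16,344.91.
Cost at Q = 210: (15,000/210)×246 + (210/2)×36.2 = $17,571.43 + $3,801.00 = $21,372.43.
Excess = $21,372.43 − $16,344.91 = $5,027.52.

Extra cost ≈ $5,028 per year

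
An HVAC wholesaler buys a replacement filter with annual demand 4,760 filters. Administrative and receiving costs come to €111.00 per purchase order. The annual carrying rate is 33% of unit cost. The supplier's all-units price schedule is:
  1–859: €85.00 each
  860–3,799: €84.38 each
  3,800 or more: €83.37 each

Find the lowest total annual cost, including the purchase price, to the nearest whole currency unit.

Holding cost per unit per year at price C is H = 0.33·C.
Evaluate total cost at each tier's feasible EOQ or, if the EOQ is below the tier, at the tier's minimum quantity.
EOQ at €85.00 = 194.1 (feasible in tier 1): TC = 4,760×€85.00 + (4,760/194.1)×111 + (194.1/2)×0.33×€85.00 = €410,044.35.
EOQ at €84.38 = 194.8 < 860, so use break Q=860: TC = 4,760×€84.38 + (4,760/860.0)×111 + (860.0/2)×0.33×€84.38 = €414,236.69.
EOQ at €83.37 = 196.0 < 3800, so use break Q=3800: TC = 4,760×€83.37 + (4,760/3800.0)×111 + (3800.0/2)×0.33×€83.37 = €449,253.23.
Lowest total cost among the candidates is at Q = 194.1.

TC* ≈ €410,044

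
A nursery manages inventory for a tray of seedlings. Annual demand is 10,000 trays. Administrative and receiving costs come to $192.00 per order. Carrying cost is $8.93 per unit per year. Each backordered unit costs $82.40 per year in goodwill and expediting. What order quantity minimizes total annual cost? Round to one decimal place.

With planned backorders, Q* = √(2DS/H) · √((H+B)/B).
√(2DS/H) = √(2 × 10,000 × 192 / 8.93) = 655.752.
√((H+B)/B) = √((8.93+82.4)/82.4) = 1.0528.
Q* ≈ 690.372.

Q* ≈ 690.4 trays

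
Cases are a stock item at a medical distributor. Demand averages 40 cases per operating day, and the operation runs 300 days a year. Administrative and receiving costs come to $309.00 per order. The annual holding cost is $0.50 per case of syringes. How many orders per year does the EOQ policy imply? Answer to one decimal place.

Annual demand D = 40 × 300 = 12,000.
EOQ = √(2DS/H) = √(2 × 12,000 × 309 / 0.5) ≈ 3851.23.
Orders per year = D / Q* = 12,000 / 3851.23 ≈ 3.116.

N ≈ 3.1 orders per year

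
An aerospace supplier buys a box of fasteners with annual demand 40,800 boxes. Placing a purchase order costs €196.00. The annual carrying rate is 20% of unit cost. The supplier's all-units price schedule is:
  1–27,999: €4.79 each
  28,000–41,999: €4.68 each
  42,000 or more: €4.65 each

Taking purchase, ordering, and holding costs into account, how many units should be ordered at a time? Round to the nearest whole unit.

Holding cost per unit per year at price C is H = 0.20·C.
Evaluate total cost at each tier's feasible EOQ or, if the EOQ is below the tier, at the tier's minimum quantity.
EOQ at €4.79 = 4085.9 (feasible in tier 1): TC = 40,800×€4.79 + (40,800/4085.9)×196 + (4085.9/2)×0.20×€4.79 = €199,346.32.
EOQ at €4.68 = 4133.7 < 28000, so use break Q=28000: TC = 40,800×€4.68 + (40,800/28000.0)×196 + (28000.0/2)×0.20×€4.68 = €204,333.60.
EOQ at €4.65 = 4147.0 < 42000, so use break Q=42000: TC = 40,800×€4.65 + (40,800/42000.0)×196 + (42000.0/2)×0.20×€4.65 = €209,440.40.
Lowest total cost is €199,346.32 at Q = 4085.9.

Q* ≈ 4,086 boxes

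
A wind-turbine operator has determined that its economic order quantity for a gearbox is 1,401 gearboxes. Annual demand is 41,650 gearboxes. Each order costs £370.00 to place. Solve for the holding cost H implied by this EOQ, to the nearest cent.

The basic EOQ model gives Q* = √(2DS/H); rearrange for the unknown.
From Q* = √(2DS/H): H = 2DS / Q*² = 2 × 41,650 × 370 / 1,401² = 15.7026.

H ≈ £15.70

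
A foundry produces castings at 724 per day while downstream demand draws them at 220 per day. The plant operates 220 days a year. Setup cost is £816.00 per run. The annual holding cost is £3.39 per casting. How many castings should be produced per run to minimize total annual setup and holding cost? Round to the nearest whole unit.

Annual demand D = 220 × 220 = 48,400.
Production build-up factor (1 − d/p) = 1 − 220/724 = 0.6961.
Q* = √(2DS / (H(1 − d/p))) = √(2 × 48,400 × 816 / (3.39 × 0.6961)).
= √(78,988,800 / 2.3599) ≈ 5785.447.

Q* ≈ 5,785 castings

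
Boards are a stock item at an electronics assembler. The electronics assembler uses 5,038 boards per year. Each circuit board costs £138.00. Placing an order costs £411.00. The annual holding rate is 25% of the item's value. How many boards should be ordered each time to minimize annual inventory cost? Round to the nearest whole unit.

Holding cost H = 0.25 × £138.00 = £34.5000 per unit per year.
EOQ = √(2DS / H) = √(2 × 5,038 × 411 / 34.5).
= √(4,141,236 / 34.5) = √120,035.8261 ≈ 346.462.

Q* ≈ 346 boards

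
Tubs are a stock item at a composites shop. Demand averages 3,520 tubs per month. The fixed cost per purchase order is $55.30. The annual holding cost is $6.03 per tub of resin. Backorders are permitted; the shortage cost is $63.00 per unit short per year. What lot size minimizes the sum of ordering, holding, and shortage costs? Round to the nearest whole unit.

Q* ≈ 921 tubs

Annual demand D = 3,520 × 12 = 42,240.
With planned backorders, Q* = √(2DS/H) · √((H+B)/B).
√(2DS/H) = √(2 × 42,240 × 55.3 / 6.03) = 880.199.
√((H+B)/B) = √((6.03+63)/63) = 1.0468.
Q* ≈ 921.360.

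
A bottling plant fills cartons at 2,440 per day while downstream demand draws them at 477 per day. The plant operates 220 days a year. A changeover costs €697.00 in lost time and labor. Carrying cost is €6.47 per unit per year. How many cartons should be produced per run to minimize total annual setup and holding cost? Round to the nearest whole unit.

Annual demand D = 477 × 220 = 104,940.
Production build-up factor (1 − d/p) = 1 − 477/2,440 = 0.8045.
Q* = √(2DS / (H(1 − d/p))) = √(2 × 104,940 × 697 / (6.47 × 0.8045)).
= √(146,286,360 / 5.2052) ≈ 5301.326.

Q* ≈ 5,301 cartons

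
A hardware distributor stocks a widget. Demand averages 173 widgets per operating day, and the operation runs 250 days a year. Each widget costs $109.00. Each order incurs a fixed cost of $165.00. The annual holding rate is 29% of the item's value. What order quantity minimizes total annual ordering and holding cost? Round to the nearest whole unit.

Q* ≈ 672 widgets

Annual demand D = 173 × 250 = 43,250.
Holding cost H = 0.29 × $109.00 = $31.6100 per unit per year.
EOQ = √(2DS / H) = √(2 × 43,250 × 165 / 31.61).
= √(14,272,500 / 31.61) = √451,518.5068 ≈ 671.951.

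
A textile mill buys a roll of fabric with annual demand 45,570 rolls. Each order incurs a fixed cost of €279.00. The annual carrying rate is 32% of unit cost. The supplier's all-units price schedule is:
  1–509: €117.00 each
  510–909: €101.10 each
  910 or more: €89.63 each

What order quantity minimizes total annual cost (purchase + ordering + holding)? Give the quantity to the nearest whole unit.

Holding cost per unit per year at price C is H = 0.32·C.
For each price level, check whether its EOQ is feasible; otherwise the best quantity at that price is the breakpoint.
Tier 1 (€117.00): EOQ = 824.1 exceeds tier's upper bound 509, so this tier is dominated.
EOQ at €101.10 = 886.6 (feasible in tier 2): TC = 45,570×€101.10 + (45,570/886.6)×279 + (886.6/2)×0.32×€101.10 = €4,635,808.85.
EOQ at €89.63 = 941.6 (feasible in tier 3): TC = 45,570×€89.63 + (45,570/941.6)×279 + (941.6/2)×0.32×€89.63 = €4,111,444.98.
Lowest total cost is €4,111,444.98 at Q = 941.6.

Q* ≈ 942 rolls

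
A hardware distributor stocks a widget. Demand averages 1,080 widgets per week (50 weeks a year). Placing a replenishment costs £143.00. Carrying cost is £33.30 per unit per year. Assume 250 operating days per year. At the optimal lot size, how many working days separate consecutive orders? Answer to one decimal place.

T ≈ 3.2 days

Annual demand D = 1,080 × 50 = 54,000.
EOQ = √(2DS/H) = √(2 × 54,000 × 143 / 33.3) ≈ 681.02.
Cycle time = Q*/D × 250 = 681.02 / 54,000 × 250 ≈ 3.153 days.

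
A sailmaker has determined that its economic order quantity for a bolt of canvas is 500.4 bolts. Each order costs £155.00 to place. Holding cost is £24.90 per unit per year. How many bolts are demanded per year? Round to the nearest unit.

The basic EOQ model gives Q* = √(2DS/H); rearrange for the unknown.
From Q* = √(2DS/H): D = Q*²H / (2S) = 500.4² × 24.9 / (2 × 155) = 20112.787.

D ≈ 20,113 bolts per year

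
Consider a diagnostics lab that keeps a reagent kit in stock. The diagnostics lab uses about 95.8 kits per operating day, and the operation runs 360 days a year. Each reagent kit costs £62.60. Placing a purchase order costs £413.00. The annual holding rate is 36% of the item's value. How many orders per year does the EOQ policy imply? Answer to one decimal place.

Annual demand D = 95.8 × 360 = 34,488.
Holding cost H = 0.36 × £62.60 = £22.5360 per unit per year.
Q* = √(2DS/H) = √(2 × 34,488 × 413 / 22.536) ≈ 1124.31.
Orders per year = D / Q* = 34,488 / 1124.31 ≈ 30.675.

N ≈ 30.7 orders per year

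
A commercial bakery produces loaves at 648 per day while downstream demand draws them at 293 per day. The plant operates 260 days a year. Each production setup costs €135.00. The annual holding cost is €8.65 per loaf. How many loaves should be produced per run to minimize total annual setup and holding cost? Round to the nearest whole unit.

Q* ≈ 2,083 loaves

Annual demand D = 293 × 260 = 76,180.
Production build-up factor (1 − d/p) = 1 − 293/648 = 0.5478.
Q* = √(2DS / (H(1 − d/p))) = √(2 × 76,180 × 135 / (8.65 × 0.5478)).
= √(20,568,600 / 4.7388) ≈ 2083.376.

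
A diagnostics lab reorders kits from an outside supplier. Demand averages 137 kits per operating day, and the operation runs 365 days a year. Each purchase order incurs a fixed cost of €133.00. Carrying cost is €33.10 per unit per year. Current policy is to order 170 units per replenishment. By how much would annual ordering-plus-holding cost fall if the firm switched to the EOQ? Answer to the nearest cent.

Extra cost ≈ €20,952.35 per year

Annual demand D = 137 × 365 = 50,005.
EOQ = √(2DS/H) = √(2 × 50,005 × 133 / 33.1) ≈ 633.92.
Cost at Q* = (D/Q*)S + (Q*/2)H = √(2DSH) ≈ €20,982.71.
Cost at Q = 170: (50,005/170)×133 + (170/2)×33.1 = €39,121.56 + €2,813.50 = €41,935.06.
Excess = €41,935.06 − €20,982.71 = €20,952.35.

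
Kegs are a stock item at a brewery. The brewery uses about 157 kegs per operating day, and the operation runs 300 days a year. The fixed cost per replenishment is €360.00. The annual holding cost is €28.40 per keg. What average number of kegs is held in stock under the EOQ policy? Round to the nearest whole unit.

Average inventory ≈ 546 kegs

Annual demand D = 157 × 300 = 47,100.
EOQ = √(2DS/H) = √(2 × 47,100 × 360 / 28.4) ≈ 1092.74.
Average inventory = Q*/2 ≈ 1092.74 / 2 = 546.371.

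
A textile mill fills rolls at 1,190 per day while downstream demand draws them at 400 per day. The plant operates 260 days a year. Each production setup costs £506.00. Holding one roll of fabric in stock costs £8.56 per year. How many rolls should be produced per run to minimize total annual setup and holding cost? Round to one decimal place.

Q* ≈ 4,303.6 rolls

Annual demand D = 400 × 260 = 104,000.
Production build-up factor (1 − d/p) = 1 − 400/1,190 = 0.6639.
Q* = √(2DS / (H(1 − d/p))) = √(2 × 104,000 × 506 / (8.56 × 0.6639)).
= √(105,248,000 / 5.6827) ≈ 4303.581.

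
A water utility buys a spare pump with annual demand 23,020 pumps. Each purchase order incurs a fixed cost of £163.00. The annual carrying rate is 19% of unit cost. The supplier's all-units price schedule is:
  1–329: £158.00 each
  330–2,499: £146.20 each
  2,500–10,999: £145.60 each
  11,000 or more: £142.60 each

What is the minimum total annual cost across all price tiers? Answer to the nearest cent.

TC* ≈ £3,379,962.16

Holding cost per unit per year at price C is H = 0.19·C.
For each price level, check whether its EOQ is feasible; otherwise the best quantity at that price is the breakpoint.
Tier 1 (£158.00): EOQ = 500.0 exceeds tier's upper bound 329, so this tier is dominated.
EOQ at £146.20 = 519.8 (feasible in tier 2): TC = 23,020×£146.20 + (23,020/519.8)×163 + (519.8/2)×0.19×£146.20 = £3,379,962.16.
EOQ at £145.60 = 520.8 < 2500, so use break Q=2500: TC = 23,020×£145.60 + (23,020/2500.0)×163 + (2500.0/2)×0.19×£145.60 = £3,387,792.90.
EOQ at £142.60 = 526.3 < 11000, so use break Q=11000: TC = 23,020×£142.60 + (23,020/11000.0)×163 + (11000.0/2)×0.19×£142.60 = £3,432,010.11.
Lowest total cost among the candidates is at Q = 519.8.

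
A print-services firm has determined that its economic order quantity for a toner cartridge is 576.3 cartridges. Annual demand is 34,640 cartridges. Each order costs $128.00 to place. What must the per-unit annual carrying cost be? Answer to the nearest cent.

Squaring Q* = √(2DS/H) gives Q*² = 2DS/H.
From Q* = √(2DS/H): H = 2DS / Q*² = 2 × 34,640 × 128 / 576.3² = 26.7006.

H ≈ $26.70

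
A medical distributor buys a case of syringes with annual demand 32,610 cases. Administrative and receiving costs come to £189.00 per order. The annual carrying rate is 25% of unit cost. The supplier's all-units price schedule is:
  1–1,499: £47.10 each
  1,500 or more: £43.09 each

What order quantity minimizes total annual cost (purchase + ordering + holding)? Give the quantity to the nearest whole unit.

Holding cost per unit per year at price C is H = 0.25·C.
Candidates are each tier's EOQ (if it falls in that tier) and each price-break quantity.
EOQ at £47.10 = 1023.2 (feasible in tier 1): TC = 32,610×£47.10 + (32,610/1023.2)×189 + (1023.2/2)×0.25×£47.10 = £1,547,978.63.
EOQ at £43.09 = 1069.7 < 1500, so use break Q=1500: TC = 32,610×£43.09 + (32,610/1500.0)×189 + (1500.0/2)×0.25×£43.09 = £1,417,353.14.
Lowest total cost is £1,417,353.14 at Q = 1500.0.

Q* ≈ 1,500 cases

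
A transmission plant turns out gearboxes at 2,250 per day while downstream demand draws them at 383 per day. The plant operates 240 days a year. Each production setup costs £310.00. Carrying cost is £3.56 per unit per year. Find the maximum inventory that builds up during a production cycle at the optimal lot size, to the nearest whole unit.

I_max ≈ 3,645 gearboxes

Annual demand D = 383 × 240 = 91,920.
Production build-up factor (1 − d/p) = 1 − 383/2,250 = 0.8298.
Q* = √(2DS / (H(1 − d/p))) = √(2 × 91,920 × 310 / (3.56 × 0.8298)).
= √(56,990,400 / 2.954) ≈ 4392.330.
Maximum inventory = Q*(1 − d/p) = 4392.330 × 0.8298 ≈ 3644.658.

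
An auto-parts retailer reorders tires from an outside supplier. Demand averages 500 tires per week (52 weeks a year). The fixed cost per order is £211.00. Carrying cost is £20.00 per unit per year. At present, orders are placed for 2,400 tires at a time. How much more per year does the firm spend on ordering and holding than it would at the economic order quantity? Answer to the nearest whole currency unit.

Extra cost ≈ £11,472 per year

Annual demand D = 500 × 52 = 26,000.
EOQ = √(2DS/H) = √(2 × 26,000 × 211 / 20) ≈ 740.68.
Cost at Q* = (D/Q*)S + (Q*/2)H = √(2DSH) ≈ £14,813.51.
Cost at Q = 2,400: (26,000/2,400)×211 + (2,400/2)×20 = £2,285.83 + £24,000.00 = £26,285.83.
Excess = £26,285.83 − £14,813.51 = £11,472.33.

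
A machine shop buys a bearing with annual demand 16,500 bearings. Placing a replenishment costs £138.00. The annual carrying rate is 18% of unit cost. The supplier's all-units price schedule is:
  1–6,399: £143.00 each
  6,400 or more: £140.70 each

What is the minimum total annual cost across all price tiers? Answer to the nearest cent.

Holding cost per unit per year at price C is H = 0.18·C.
Evaluate total cost at each tier's feasible EOQ or, if the EOQ is below the tier, at the tier's minimum quantity.
EOQ at £143.00 = 420.6 (feasible in tier 1): TC = 16,500×£143.00 + (16,500/420.6)×138 + (420.6/2)×0.18×£143.00 = £2,370,326.82.
EOQ at £140.70 = 424.0 < 6400, so use break Q=6400: TC = 16,500×£140.70 + (16,500/6400.0)×138 + (6400.0/2)×0.18×£140.70 = £2,402,948.98.
Lowest total cost among the candidates is at Q = 420.6.

TC* ≈ £2,370,326.82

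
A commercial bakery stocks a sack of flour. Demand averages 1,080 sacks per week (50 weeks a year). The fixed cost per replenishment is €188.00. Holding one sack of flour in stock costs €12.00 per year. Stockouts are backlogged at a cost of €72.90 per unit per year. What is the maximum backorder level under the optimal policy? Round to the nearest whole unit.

S* ≈ 198 sacks

Annual demand D = 1,080 × 50 = 54,000.
With planned backorders, Q* = √(2DS/H) · √((H+B)/B).
√(2DS/H) = √(2 × 54,000 × 188 / 12) = 1300.769.
√((H+B)/B) = √((12+72.9)/72.9) = 1.0792.
Q* ≈ 1403.752.
S* = Q* · H/(H+B) = 1403.752 × 12/84.9 ≈ 198.410.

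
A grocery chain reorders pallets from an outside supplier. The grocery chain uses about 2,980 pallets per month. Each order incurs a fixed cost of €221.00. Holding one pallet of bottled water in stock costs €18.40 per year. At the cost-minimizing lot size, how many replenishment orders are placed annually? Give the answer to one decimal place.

Annual demand D = 2,980 × 12 = 35,760.
Q* = √(2DS/H) = √(2 × 35,760 × 221 / 18.4) ≈ 926.83.
Orders per year = D / Q* = 35,760 / 926.83 ≈ 38.583.

N ≈ 38.6 orders per year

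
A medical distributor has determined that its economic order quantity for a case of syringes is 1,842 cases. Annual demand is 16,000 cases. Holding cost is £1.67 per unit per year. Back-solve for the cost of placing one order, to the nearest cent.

Squaring Q* = √(2DS/H) gives Q*² = 2DS/H.
From Q* = √(2DS/H): S = Q*²H / (2D) = 1,842² × 1.67 / (2 × 16,000) = 177.0703.

S ≈ £177.07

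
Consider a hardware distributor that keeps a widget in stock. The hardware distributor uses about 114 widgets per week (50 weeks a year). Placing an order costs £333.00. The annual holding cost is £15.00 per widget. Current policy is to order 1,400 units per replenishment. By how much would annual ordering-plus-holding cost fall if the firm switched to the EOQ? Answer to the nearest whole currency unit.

Extra cost ≈ £4,310 per year

Annual demand D = 114 × 50 = 5,700.
EOQ = √(2DS/H) = √(2 × 5,700 × 333 / 15) ≈ 503.07.
Cost at Q* = (D/Q*)S + (Q*/2)H = √(2DSH) ≈ £7,546.06.
Cost at Q = 1,400: (5,700/1,400)×333 + (1,400/2)×15 = £1,355.79 + £10,500.00 = £11,855.79.
Excess = £11,855.79 − £7,546.06 = £4,309.73.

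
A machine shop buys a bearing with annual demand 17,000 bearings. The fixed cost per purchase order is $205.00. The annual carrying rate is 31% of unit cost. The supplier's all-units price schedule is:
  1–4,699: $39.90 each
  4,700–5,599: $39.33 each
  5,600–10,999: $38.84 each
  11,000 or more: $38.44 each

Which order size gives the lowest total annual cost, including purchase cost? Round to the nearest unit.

Holding cost per unit per year at price C is H = 0.31·C.
Candidates are each tier's EOQ (if it falls in that tier) and each price-break quantity.
EOQ at $39.90 = 750.7 (feasible in tier 1): TC = 17,000×$39.90 + (17,000/750.7)×205 + (750.7/2)×0.31×$39.90 = $687,585.04.
EOQ at $39.33 = 756.1 < 4700, so use break Q=4700: TC = 17,000×$39.33 + (17,000/4700.0)×205 + (4700.0/2)×0.31×$39.33 = $698,003.39.
EOQ at $38.84 = 760.8 < 5600, so use break Q=5600: TC = 17,000×$38.84 + (17,000/5600.0)×205 + (5600.0/2)×0.31×$38.84 = $694,615.44.
EOQ at $38.44 = 764.8 < 11000, so use break Q=11000: TC = 17,000×$38.44 + (17,000/11000.0)×205 + (11000.0/2)×0.31×$38.44 = $719,337.02.
Lowest total cost is $687,585.04 at Q = 750.7.

Q* ≈ 751 bearings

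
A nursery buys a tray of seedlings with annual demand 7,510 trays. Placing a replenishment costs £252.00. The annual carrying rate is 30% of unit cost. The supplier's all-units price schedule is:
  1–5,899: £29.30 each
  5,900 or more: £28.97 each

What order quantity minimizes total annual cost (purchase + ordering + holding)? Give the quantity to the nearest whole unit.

Q* ≈ 656 trays

Holding cost per unit per year at price C is H = 0.30·C.
Evaluate total cost at each tier's feasible EOQ or, if the EOQ is below the tier, at the tier's minimum quantity.
EOQ at £29.30 = 656.2 (feasible in tier 1): TC = 7,510×£29.30 + (7,510/656.2)×252 + (656.2/2)×0.30×£29.30 = £225,811.06.
EOQ at £28.97 = 659.9 < 5900, so use break Q=5900: TC = 7,510×£28.97 + (7,510/5900.0)×252 + (5900.0/2)×0.30×£28.97 = £243,523.92.
Lowest total cost is £225,811.06 at Q = 656.2.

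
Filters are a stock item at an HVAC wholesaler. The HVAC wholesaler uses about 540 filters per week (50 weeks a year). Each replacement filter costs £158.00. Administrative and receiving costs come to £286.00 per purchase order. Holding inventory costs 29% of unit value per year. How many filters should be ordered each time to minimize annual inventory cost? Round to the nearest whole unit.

Q* ≈ 581 filters

Annual demand D = 540 × 50 = 27,000.
Holding cost H = 0.29 × £158.00 = £45.8200 per unit per year.
EOQ = √(2DS / H) = √(2 × 27,000 × 286 / 45.82).
= √(15,444,000 / 45.82) = √337,058.0533 ≈ 580.567.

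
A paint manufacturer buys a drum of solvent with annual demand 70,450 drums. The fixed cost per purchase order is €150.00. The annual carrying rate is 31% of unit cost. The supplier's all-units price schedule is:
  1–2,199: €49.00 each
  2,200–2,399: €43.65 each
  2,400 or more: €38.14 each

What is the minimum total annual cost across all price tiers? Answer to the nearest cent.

Holding cost per unit per year at price C is H = 0.31·C.
Evaluate total cost at each tier's feasible EOQ or, if the EOQ is below the tier, at the tier's minimum quantity.
EOQ at €49.00 = 1179.6 (feasible in tier 1): TC = 70,450×€49.00 + (70,450/1179.6)×150 + (1179.6/2)×0.31×€49.00 = €3,469,967.61.
EOQ at €43.65 = 1249.8 < 2200, so use break Q=2200: TC = 70,450×€43.65 + (70,450/2200.0)×150 + (2200.0/2)×0.31×€43.65 = €3,094,830.56.
EOQ at €38.14 = 1337.0 < 2400, so use break Q=2400: TC = 70,450×€38.14 + (70,450/2400.0)×150 + (2400.0/2)×0.31×€38.14 = €2,705,554.21.
Lowest total cost among the candidates is at Q = 2400.0.

TC* ≈ €2,705,554.21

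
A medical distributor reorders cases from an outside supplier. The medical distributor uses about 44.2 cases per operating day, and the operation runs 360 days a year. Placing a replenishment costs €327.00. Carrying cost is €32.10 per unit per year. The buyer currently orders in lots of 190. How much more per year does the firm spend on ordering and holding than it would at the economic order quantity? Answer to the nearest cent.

Extra cost ≈ €12,157.94 per year

Annual demand D = 44.2 × 360 = 15,912.
EOQ = √(2DS/H) = √(2 × 15,912 × 327 / 32.1) ≈ 569.38.
Cost at Q* = (D/Q*)S + (Q*/2)H = √(2DSH) ≈ €18,276.95.
Cost at Q = 190: (15,912/190)×327 + (190/2)×32.1 = €27,385.39 + €3,049.50 = €30,434.89.
Excess = €30,434.89 − €18,276.95 = €12,157.94.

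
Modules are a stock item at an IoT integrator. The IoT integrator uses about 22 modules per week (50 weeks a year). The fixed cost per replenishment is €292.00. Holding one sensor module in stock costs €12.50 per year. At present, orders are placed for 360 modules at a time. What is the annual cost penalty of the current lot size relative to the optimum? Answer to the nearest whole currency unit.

Annual demand D = 22 × 50 = 1,100.
EOQ = √(2DS/H) = √(2 × 1,100 × 292 / 12.5) ≈ 226.70.
Cost at Q* = (D/Q*)S + (Q*/2)H = √(2DSH) ≈ €2,833.73.
Cost at Q = 360: (1,100/360)×292 + (360/2)×12.5 = €892.22 + €2,250.00 = €3,142.22.
Excess = €3,142.22 − €2,833.73 = €308.50.

Extra cost ≈ €308 per year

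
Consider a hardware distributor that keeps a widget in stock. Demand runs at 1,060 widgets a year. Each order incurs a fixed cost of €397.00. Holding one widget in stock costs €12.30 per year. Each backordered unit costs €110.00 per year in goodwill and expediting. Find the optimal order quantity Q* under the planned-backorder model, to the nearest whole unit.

With planned backorders, Q* = √(2DS/H) · √((H+B)/B).
√(2DS/H) = √(2 × 1,060 × 397 / 12.3) = 261.584.
√((H+B)/B) = √((12.3+110)/110) = 1.0544.
Q* ≈ 275.821.

Q* ≈ 276 widgets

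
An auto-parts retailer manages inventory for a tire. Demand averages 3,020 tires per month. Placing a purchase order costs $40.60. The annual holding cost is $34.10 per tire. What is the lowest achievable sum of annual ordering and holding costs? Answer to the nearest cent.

Annual demand D = 3,020 × 12 = 36,240.
EOQ = √(2DS/H) = √(2 × 36,240 × 40.6 / 34.1) ≈ 293.76.
At Q*, ordering cost (D/Q*)S equals holding cost (Q*/2)H, each = √(DSH/2).
Minimum total = √(2DSH) = √(2 × 36,240 × 40.6 × 34.1) ≈ 10017.268.

TC* ≈ $10,017.27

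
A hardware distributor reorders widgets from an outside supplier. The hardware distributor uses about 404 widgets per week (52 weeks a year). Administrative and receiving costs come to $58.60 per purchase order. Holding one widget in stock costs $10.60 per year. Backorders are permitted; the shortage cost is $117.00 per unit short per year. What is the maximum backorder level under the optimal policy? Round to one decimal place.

Annual demand D = 404 × 52 = 21,008.
With planned backorders, Q* = √(2DS/H) · √((H+B)/B).
√(2DS/H) = √(2 × 21,008 × 58.6 / 10.6) = 481.951.
√((H+B)/B) = √((10.6+117)/117) = 1.0443.
Q* ≈ 503.310.
S* = Q* · H/(H+B) = 503.310 × 10.6/127.6 ≈ 41.811.

S* ≈ 41.8 widgets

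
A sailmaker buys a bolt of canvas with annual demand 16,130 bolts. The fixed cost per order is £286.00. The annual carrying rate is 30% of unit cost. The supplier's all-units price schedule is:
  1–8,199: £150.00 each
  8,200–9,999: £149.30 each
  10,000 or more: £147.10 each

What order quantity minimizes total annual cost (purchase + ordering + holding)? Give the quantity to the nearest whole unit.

Q* ≈ 453 bolts

Holding cost per unit per year at price C is H = 0.30·C.
Evaluate total cost at each tier's feasible EOQ or, if the EOQ is below the tier, at the tier's minimum quantity.
EOQ at £150.00 = 452.8 (feasible in tier 1): TC = 16,130×£150.00 + (16,130/452.8)×286 + (452.8/2)×0.30×£150.00 = £2,439,876.12.
EOQ at £149.30 = 453.9 < 8200, so use break Q=8200: TC = 16,130×£149.30 + (16,130/8200.0)×286 + (8200.0/2)×0.30×£149.30 = £2,592,410.58.
EOQ at £147.10 = 457.2 < 10000, so use break Q=10000: TC = 16,130×£147.10 + (16,130/10000.0)×286 + (10000.0/2)×0.30×£147.10 = £2,593,834.32.
Lowest total cost is £2,439,876.12 at Q = 452.8.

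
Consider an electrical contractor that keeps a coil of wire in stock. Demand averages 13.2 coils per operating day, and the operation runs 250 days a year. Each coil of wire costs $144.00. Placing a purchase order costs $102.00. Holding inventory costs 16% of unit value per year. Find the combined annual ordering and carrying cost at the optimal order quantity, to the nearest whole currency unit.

TC* ≈ $3,938

Annual demand D = 13.2 × 250 = 3,300.
Holding cost H = 0.16 × $144.00 = $23.0400 per unit per year.
The optimal lot size = √(2DS/H) = √(2 × 3,300 × 102 / 23.04) ≈ 170.93.
At the optimum the two cost components are equal, so total cost = 2·(Q*/2)H = Q*·H.
Minimum total = √(2DSH) = √(2 × 3,300 × 102 × 23.04) ≈ 3938.341.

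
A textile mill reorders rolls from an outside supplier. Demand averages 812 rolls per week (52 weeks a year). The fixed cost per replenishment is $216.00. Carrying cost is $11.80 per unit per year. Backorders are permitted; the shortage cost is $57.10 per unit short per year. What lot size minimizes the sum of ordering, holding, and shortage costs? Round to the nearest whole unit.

Annual demand D = 812 × 52 = 42,224.
With planned backorders, Q* = √(2DS/H) · √((H+B)/B).
√(2DS/H) = √(2 × 42,224 × 216 / 11.8) = 1243.313.
√((H+B)/B) = √((11.8+57.1)/57.1) = 1.0985.
Q* ≈ 1365.753.

Q* ≈ 1,366 rolls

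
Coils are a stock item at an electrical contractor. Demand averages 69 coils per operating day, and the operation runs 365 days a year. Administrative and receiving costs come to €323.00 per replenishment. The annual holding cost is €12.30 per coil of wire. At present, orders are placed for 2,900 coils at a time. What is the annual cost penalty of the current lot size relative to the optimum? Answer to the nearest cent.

Annual demand D = 69 × 365 = 25,185.
EOQ = √(2DS/H) = √(2 × 25,185 × 323 / 12.3) ≈ 1150.10.
Cost at Q* = (D/Q*)S + (Q*/2)H = √(2DSH) ≈ €14,146.20.
Cost at Q = 2,900: (25,185/2,900)×323 + (2,900/2)×12.3 = €2,805.09 + €17,835.00 = €20,640.09.
Excess = €20,640.09 − €14,146.20 = €6,493.89.

Extra cost ≈ €6,493.89 per year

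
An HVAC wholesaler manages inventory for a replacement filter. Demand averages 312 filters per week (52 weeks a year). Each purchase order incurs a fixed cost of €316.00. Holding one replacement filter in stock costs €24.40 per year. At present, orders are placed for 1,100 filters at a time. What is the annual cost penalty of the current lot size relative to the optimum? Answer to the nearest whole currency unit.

Extra cost ≈ €2,263 per year

Annual demand D = 312 × 52 = 16,224.
EOQ = √(2DS/H) = √(2 × 16,224 × 316 / 24.4) ≈ 648.25.
Cost at Q* = (D/Q*)S + (Q*/2)H = √(2DSH) ≈ €15,817.30.
Cost at Q = 1,100: (16,224/1,100)×316 + (1,100/2)×24.4 = €4,660.71 + €13,420.00 = €18,080.71.
Excess = €18,080.71 − €15,817.30 = €2,263.41.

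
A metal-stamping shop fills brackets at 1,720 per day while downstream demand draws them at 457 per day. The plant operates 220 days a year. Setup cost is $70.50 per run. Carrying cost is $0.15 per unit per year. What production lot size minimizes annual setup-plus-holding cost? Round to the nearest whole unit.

Annual demand D = 457 × 220 = 100,540.
Production build-up factor (1 − d/p) = 1 − 457/1,720 = 0.7343.
Q* = √(2DS / (H(1 − d/p))) = √(2 × 100,540 × 70.5 / (0.15 × 0.7343)).
= √(14,176,140 / 0.1101) ≈ 11344.776.

Q* ≈ 11,345 brackets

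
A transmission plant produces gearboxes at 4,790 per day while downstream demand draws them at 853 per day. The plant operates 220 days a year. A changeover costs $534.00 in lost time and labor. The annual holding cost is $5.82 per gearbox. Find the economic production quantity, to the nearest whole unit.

Annual demand D = 853 × 220 = 187,660.
Production build-up factor (1 − d/p) = 1 − 853/4,790 = 0.8219.
Q* = √(2DS / (H(1 − d/p))) = √(2 × 187,660 × 534 / (5.82 × 0.8219)).
= √(200,420,880 / 4.7836) ≈ 6472.842.

Q* ≈ 6,473 gearboxes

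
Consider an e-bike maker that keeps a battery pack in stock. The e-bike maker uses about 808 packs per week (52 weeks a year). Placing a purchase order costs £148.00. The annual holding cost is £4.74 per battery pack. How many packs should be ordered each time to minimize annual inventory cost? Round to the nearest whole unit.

Annual demand D = 808 × 52 = 42,016.
EOQ = √(2DS / H) = √(2 × 42,016 × 148 / 4.74).
= √(12,436,736 / 4.74) = √2,623,783.9662 ≈ 1619.810.

Q* ≈ 1,620 packs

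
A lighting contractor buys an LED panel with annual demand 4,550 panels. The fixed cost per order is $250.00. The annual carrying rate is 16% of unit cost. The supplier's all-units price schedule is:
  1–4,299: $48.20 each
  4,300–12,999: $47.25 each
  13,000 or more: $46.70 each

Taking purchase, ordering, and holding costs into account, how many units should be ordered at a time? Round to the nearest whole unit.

Holding cost per unit per year at price C is H = 0.16·C.
For each price level, check whether its EOQ is feasible; otherwise the best quantity at that price is the breakpoint.
EOQ at $48.20 = 543.1 (feasible in tier 1): TC = 4,550×$48.20 + (4,550/543.1)×250 + (543.1/2)×0.16×$48.20 = $223,498.65.
EOQ at $47.25 = 548.6 < 4300, so use break Q=4300: TC = 4,550×$47.25 + (4,550/4300.0)×250 + (4300.0/2)×0.16×$47.25 = $231,506.03.
EOQ at $46.70 = 551.8 < 13000, so use break Q=13000: TC = 4,550×$46.70 + (4,550/13000.0)×250 + (13000.0/2)×0.16×$46.70 = $261,140.50.
Lowest total cost is $223,498.65 at Q = 543.1.

Q* ≈ 543 panels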